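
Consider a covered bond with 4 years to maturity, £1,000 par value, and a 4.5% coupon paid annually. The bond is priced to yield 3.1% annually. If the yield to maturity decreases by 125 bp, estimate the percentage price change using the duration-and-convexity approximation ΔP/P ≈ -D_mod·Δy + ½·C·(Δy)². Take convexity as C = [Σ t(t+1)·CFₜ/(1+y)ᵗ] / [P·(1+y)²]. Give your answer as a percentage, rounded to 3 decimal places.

+4.689%

With y = 0.031:
  t   CF        PV=CF/(1+0.031)^t    t·PV        t(t+1)·PV
  1        45.00        43.6469        43.6469          87.2939
  2        45.00        42.3346        84.6691         254.0074
  3        45.00        41.0617       123.1850         492.7399
  4     1,045.00       924.8720     3,699.4880      18,497.4399
  Σ                  1,051.9152     3,950.9891      19,331.4812
P = 1,051.9152; D_Mac = 3.75600 yrs; D_mod = 3.64306 yrs; C = 17.28889.
Duration effect: -3.64306 × (-0.0125) = +0.045538
Convexity effect: 0.5 × 17.28889 × (-0.0125)² = +0.0013507
ΔP/P ≈ +0.045538 + 0.0013507 = +0.046889 = +4.6889%.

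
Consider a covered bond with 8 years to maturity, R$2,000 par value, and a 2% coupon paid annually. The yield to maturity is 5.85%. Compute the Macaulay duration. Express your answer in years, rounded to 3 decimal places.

7.375 years

Periodic yield y = 0.0585. Discount each cash flow and weight by its year:
  t   CF        PV=CF/(1+0.0585)^t    t·PV
  1        40.00        37.7893        37.7893
  2        40.00        35.7008        71.4017
  3        40.00        33.7278       101.1833
  4        40.00        31.8637       127.4549
  5        40.00        30.1027       150.5136
  6        40.00        28.4390       170.6342
  7        40.00        26.8673       188.0711
  8     2,040.00     1,294.5036    10,356.0289
  Σ                  1,518.9943    11,203.0769
Price P = Σ PV = 1,518.9943.
Macaulay duration = Σ(t·PV) / P = 11,203.0769 / 1,518.9943 = 7.37533 years.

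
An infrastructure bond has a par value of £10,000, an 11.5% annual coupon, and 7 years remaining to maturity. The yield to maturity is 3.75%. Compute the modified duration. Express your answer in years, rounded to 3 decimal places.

Periodic yield y = 0.0375. First find Macaulay duration:
  t   CF        PV=CF/(1+0.0375)^t    t·PV
  1     1,150.00     1,108.4337     1,108.4337
  2     1,150.00     1,068.3699     2,136.7397
  3     1,150.00     1,029.7541     3,089.2623
  4     1,150.00       992.5341     3,970.1362
  5     1,150.00       956.6593     4,783.2967
  6     1,150.00       922.0813     5,532.4877
  7    11,150.00     8,617.0404    60,319.2829
  Σ                 14,694.8728    80,939.6392
P = 14,694.8728; Macaulay duration = 80,939.6392 / 14,694.8728 = 5.50802 years.
Modified duration = D_Mac / (1 + y) = 5.50802 / 1.0375 = 5.30893 years.

5.309 years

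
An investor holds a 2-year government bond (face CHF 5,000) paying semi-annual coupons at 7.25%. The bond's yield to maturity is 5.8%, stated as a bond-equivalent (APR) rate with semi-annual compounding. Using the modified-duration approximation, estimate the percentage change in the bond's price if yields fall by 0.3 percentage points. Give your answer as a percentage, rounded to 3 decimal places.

Periodic yield y = 0.029. Modified duration first:
  t   CF        PV=CF/(1+0.029)^t    t·PV
  1       181.25       176.1419       176.1419
  2       181.25       171.1777       342.3555
  3       181.25       166.3535       499.0604
  4     5,181.25     4,621.3946    18,485.5782
  Σ                  5,135.0677    19,503.1360
P = 5,135.0677; D_Mac = 3.79803 half-year periods = 1.89901 yrs; D_mod = 1.89901/(1+0.029) = 1.84550 yrs.
ΔP/P ≈ -D_mod · Δy = -1.84550 × (-0.003) = +0.005536 = +0.5536%.

+0.554%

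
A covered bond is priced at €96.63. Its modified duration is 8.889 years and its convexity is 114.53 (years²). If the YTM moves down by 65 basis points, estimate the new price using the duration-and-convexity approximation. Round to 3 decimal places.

Duration effect: -D_mod·Δy = -8.889 × (-0.0065) = +0.0577785
Convexity effect: ½·C·(Δy)² = 0.5 × 114.53 × (-0.0065)² = +0.00241944625
ΔP/P ≈ +0.0577785 + 0.00241944625 = +0.06019794625
New price ≈ 96.63 × (1 + 0.06019794625) = 102.4469275461375.

€102.447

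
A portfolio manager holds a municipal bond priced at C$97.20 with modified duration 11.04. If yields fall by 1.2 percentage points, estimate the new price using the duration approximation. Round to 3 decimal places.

C$110.077

Duration approximation: ΔP/P ≈ -D_mod · Δy = -11.04 × (-0.012) = +0.132480.
New price ≈ 97.20 × (1 + 0.132480) = 110.077056.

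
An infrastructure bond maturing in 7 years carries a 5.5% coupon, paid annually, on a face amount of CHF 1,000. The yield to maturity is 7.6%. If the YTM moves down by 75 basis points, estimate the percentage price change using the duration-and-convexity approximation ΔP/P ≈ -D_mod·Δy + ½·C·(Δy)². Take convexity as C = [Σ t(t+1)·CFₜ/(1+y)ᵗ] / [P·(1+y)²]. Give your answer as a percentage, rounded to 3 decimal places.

With y = 0.076:
  t   CF        PV=CF/(1+0.076)^t    t·PV        t(t+1)·PV
  1        55.00        51.1152        51.1152         102.2305
  2        55.00        47.5049        95.0097         285.0292
  3        55.00        44.1495       132.4485         529.7941
  4        55.00        41.0311       164.1246         820.6228
  5        55.00        38.1330       190.6652       1,143.9909
  6        55.00        35.4396       212.6377       1,488.4641
  7     1,055.00       631.7810     4,422.4670      35,379.7360
  Σ                    889.1544     5,268.4680      39,749.8676
P = 889.1544; D_Mac = 5.92526 yrs; D_mod = 5.50674 yrs; C = 38.61304.
Duration effect: -5.50674 × (-0.0075) = +0.041301
Convexity effect: 0.5 × 38.61304 × (-0.0075)² = +0.0010860
ΔP/P ≈ +0.041301 + 0.0010860 = +0.042387 = +4.2387%.

+4.239%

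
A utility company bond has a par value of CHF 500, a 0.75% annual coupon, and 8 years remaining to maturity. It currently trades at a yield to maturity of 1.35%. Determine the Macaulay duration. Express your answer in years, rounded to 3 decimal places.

Periodic yield y = 0.0135. Discount each cash flow and weight by its year:
  t   CF        PV=CF/(1+0.0135)^t    t·PV
  1         3.75         3.7000         3.7000
  2         3.75         3.6508         7.3015
  3         3.75         3.6021        10.8064
  4         3.75         3.5542        14.2166
  5         3.75         3.5068        17.5341
  6         3.75         3.4601        20.7606
  7         3.75         3.4140        23.8981
  8       503.75       452.5067     3,620.0538
  Σ                    477.3947     3,718.2711
Price P = Σ PV = 477.3947.
Macaulay duration = Σ(t·PV) / P = 3,718.2711 / 477.3947 = 7.78867 years.

7.789 years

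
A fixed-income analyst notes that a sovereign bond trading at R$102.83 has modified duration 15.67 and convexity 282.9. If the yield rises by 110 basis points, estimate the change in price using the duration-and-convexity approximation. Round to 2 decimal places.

Duration effect: -D_mod·Δy = -15.67 × (+0.011) = -0.172370
Convexity effect: ½·C·(Δy)² = 0.5 × 282.9 × (0.011)² = +0.01711545
ΔP/P ≈ -0.172370 + 0.01711545 = -0.15525455
ΔP ≈ 102.83 × (-0.15525455) = -15.9648253765.

-R$15.96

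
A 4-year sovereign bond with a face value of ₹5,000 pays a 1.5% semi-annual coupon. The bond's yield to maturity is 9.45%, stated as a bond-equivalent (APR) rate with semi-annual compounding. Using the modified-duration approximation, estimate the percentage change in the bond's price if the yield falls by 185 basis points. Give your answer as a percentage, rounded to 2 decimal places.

+6.85%

Periodic yield y = 0.04725. Modified duration first:
  t   CF        PV=CF/(1+0.04725)^t    t·PV
  1        37.50        35.8081        35.8081
  2        37.50        34.1925        68.3849
  3        37.50        32.6498        97.9493
  4        37.50        31.1767       124.7067
  5        37.50        29.7700       148.8502
  6        37.50        28.4269       170.5612
  7        37.50        27.1443       190.0101
  8     5,037.50     3,481.8664    27,854.9314
  Σ                  3,701.0346    28,691.2020
P = 3,701.0346; D_Mac = 7.75221 half-year periods = 3.87611 yrs; D_mod = 3.87611/(1+0.04725) = 3.70122 yrs.
ΔP/P ≈ -D_mod · Δy = -3.70122 × (-0.0185) = +0.068473 = +6.8473%.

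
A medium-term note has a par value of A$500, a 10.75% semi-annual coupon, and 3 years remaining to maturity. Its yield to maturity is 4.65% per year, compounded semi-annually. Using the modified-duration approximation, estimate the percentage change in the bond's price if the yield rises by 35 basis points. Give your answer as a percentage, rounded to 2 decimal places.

Periodic yield y = 0.02325. Modified duration first:
  t   CF        PV=CF/(1+0.02325)^t    t·PV
  1       26.875        26.2644        26.2644
  2       26.875        25.6676        51.3352
  3       26.875        25.0844        75.2531
  4       26.875        24.5144        98.0576
  5       26.875        23.9574       119.7870
  6      526.875       459.0046     2,754.0278
  Σ                    584.4928     3,124.7251
P = 584.4928; D_Mac = 5.34605 half-year periods = 2.67302 yrs; D_mod = 2.67302/(1+0.02325) = 2.61229 yrs.
ΔP/P ≈ -D_mod · Δy = -2.61229 × (+0.0035) = -0.009143 = -0.9143%.

-0.91%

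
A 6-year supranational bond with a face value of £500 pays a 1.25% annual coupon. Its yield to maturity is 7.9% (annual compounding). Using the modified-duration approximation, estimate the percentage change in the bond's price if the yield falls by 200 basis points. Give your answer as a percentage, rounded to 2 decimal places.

Periodic yield y = 0.079. Modified duration first:
  t   CF        PV=CF/(1+0.079)^t    t·PV
  1         6.25         5.7924         5.7924
  2         6.25         5.3683        10.7366
  3         6.25         4.9753        14.9258
  4         6.25         4.6110        18.4440
  5         6.25         4.2734        21.3670
  6       506.25       320.8015     1,924.8089
  Σ                    345.8218     1,996.0746
P = 345.8218; D_Mac = 5.77197 yrs; D_mod = 5.77197/(1+0.079) = 5.34937 yrs.
ΔP/P ≈ -D_mod · Δy = -5.34937 × (-0.02) = +0.106987 = +10.6987%.

+10.70%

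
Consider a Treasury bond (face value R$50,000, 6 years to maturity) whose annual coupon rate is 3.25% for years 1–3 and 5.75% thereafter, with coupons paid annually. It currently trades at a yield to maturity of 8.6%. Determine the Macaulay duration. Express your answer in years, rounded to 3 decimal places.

5.434 years

Periodic yield y = 0.086. Discount each cash flow and weight by its year:
  t   CF        PV=CF/(1+0.086)^t    t·PV
  1     1,625.00     1,496.3168     1,496.3168
  2     1,625.00     1,377.8239     2,755.6478
  3     1,625.00     1,268.7145     3,806.1434
  4     2,875.00     2,066.8956     8,267.5825
  5     2,875.00     1,903.2188     9,516.0941
  6    52,875.00    32,230.8255   193,384.9530
  Σ                 40,343.7951   219,226.7376
Price P = Σ PV = 40,343.7951.
Macaulay duration = Σ(t·PV) / P = 219,226.7376 / 40,343.7951 = 5.43396 years.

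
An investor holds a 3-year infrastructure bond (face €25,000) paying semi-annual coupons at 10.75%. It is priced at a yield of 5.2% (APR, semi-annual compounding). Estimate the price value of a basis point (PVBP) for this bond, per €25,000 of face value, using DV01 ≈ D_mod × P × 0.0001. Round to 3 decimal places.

Periodic yield y = 0.026.
  t   CF        PV=CF/(1+0.026)^t    t·PV
  1     1,343.75     1,309.6979     1,309.6979
  2     1,343.75     1,276.5086     2,553.0173
  3     1,343.75     1,244.1605     3,732.4814
  4     1,343.75     1,212.6320     4,850.5281
  5     1,343.75     1,181.9026     5,909.5128
  6    26,343.75    22,583.6135   135,501.6807
  Σ                 28,808.5150   153,856.9181
P = 28,808.5150; D_Mac = 5.34068 half-year periods = 2.67034 yrs; D_mod = 2.60267 yrs.
DV01 ≈ 2.60267 × 28,808.5150 × 0.0001 = 7.497900.

€7.498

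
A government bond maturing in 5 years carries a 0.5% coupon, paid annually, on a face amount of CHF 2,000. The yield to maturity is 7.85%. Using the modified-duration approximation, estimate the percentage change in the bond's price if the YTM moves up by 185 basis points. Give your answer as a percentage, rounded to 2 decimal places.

Periodic yield y = 0.0785. Modified duration first:
  t   CF        PV=CF/(1+0.0785)^t    t·PV
  1        10.00         9.2721         9.2721
  2        10.00         8.5973        17.1945
  3        10.00         7.9715        23.9145
  4        10.00         7.3913        29.5651
  5     2,010.00     1,377.5117     6,887.5587
  Σ                  1,410.7439     6,967.5049
P = 1,410.7439; D_Mac = 4.93889 yrs; D_mod = 4.93889/(1+0.0785) = 4.57940 yrs.
ΔP/P ≈ -D_mod · Δy = -4.57940 × (+0.0185) = -0.084719 = -8.4719%.

-8.47%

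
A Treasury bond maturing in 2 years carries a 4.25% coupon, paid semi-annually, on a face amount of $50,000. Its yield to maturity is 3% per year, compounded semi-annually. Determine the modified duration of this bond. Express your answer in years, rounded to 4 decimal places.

Periodic yield y = 0.015. First find Macaulay duration:
  t   CF        PV=CF/(1+0.015)^t    t·PV
  1     1,062.50     1,046.7980     1,046.7980
  2     1,062.50     1,031.3281     2,062.6562
  3     1,062.50     1,016.0868     3,048.2604
  4    51,062.50    48,110.2823   192,441.1290
  Σ                 51,204.4952   198,598.8437
P = 51,204.4952; Macaulay duration = 198,598.8437 / 51,204.4952 = 3.87854 half-year periods = 1.93927 years.
Modified duration = D_Mac / (1 + y) = 1.93927 / 1.015 = 1.91061 years.

1.9106 years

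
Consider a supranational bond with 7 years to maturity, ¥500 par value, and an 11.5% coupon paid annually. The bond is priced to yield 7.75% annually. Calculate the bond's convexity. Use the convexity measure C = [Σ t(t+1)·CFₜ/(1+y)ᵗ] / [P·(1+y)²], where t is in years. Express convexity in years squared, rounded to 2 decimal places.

With y = 0.0775:
  t   CF        PV=CF/(1+0.0775)^t    t·PV        t(t+1)·PV
  1        57.50        53.3643        53.3643         106.7285
  2        57.50        49.5260        99.0520         297.1560
  3        57.50        45.9638       137.8914         551.5657
  4        57.50        42.6578       170.6313         853.1565
  5        57.50        39.5896       197.9482       1,187.6889
  6        57.50        36.7421       220.4527       1,543.1689
  7       557.50       330.6160     2,314.3123      18,514.4982
  Σ                    598.4597     3,193.6521      23,053.9629
P = 598.4597.
Convexity = Σ t(t+1)·PV / [P·(1+y)²] = 23,053.9629 / (598.4597 × 1.161006) = 33.17998.

33.18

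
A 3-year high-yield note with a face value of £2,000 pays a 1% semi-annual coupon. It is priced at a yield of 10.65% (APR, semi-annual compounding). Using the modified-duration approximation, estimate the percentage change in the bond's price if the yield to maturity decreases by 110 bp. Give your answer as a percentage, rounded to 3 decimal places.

Periodic yield y = 0.05325. Modified duration first:
  t   CF        PV=CF/(1+0.05325)^t    t·PV
  1        10.00         9.4944         9.4944
  2        10.00         9.0144        18.0288
  3        10.00         8.5587        25.6760
  4        10.00         8.1259        32.5038
  5        10.00         7.7151        38.5756
  6     2,010.00     1,472.3371     8,834.0225
  Σ                  1,515.2456     8,958.3011
P = 1,515.2456; D_Mac = 5.91211 half-year periods = 2.95606 yrs; D_mod = 2.95606/(1+0.05325) = 2.80660 yrs.
ΔP/P ≈ -D_mod · Δy = -2.80660 × (-0.011) = +0.030873 = +3.0873%.

+3.087%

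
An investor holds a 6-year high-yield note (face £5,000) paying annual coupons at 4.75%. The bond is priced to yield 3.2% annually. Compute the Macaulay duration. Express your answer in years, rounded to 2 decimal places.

5.39 years

Periodic yield y = 0.032. Discount each cash flow and weight by its year:
  t   CF        PV=CF/(1+0.032)^t    t·PV
  1       237.50       230.1357       230.1357
  2       237.50       222.9997       445.9993
  3       237.50       216.0850       648.2549
  4       237.50       209.3846       837.5386
  5       237.50       202.8921     1,014.4605
  6     5,237.50     4,335.5665    26,013.3990
  Σ                  5,417.0635    29,189.7879
Price P = Σ PV = 5,417.0635.
Macaulay duration = Σ(t·PV) / P = 29,189.7879 / 5,417.0635 = 5.38849 years.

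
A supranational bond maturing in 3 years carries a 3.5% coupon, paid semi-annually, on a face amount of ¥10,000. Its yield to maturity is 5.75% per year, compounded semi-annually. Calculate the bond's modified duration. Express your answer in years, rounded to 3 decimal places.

2.789 years

Periodic yield y = 0.02875. First find Macaulay duration:
  t   CF        PV=CF/(1+0.02875)^t    t·PV
  1       175.00       170.1094       170.1094
  2       175.00       165.3554       330.7108
  3       175.00       160.7343       482.2028
  4       175.00       156.2423       624.9692
  5       175.00       151.8759       759.3794
  6    10,175.00     8,583.7158    51,502.2946
  Σ                  9,388.0330    53,869.6662
P = 9,388.0330; Macaulay duration = 53,869.6662 / 9,388.0330 = 5.73812 half-year periods = 2.86906 years.
Modified duration = D_Mac / (1 + y) = 2.86906 / 1.02875 = 2.78888 years.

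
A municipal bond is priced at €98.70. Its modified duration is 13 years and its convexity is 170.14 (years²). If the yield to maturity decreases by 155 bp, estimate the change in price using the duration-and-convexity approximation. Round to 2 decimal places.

Duration effect: -D_mod·Δy = -13 × (-0.0155) = +0.201500
Convexity effect: ½·C·(Δy)² = 0.5 × 170.14 × (-0.0155)² = +0.0204380675
ΔP/P ≈ +0.201500 + 0.0204380675 = +0.2219380675
ΔP ≈ 98.70 × (+0.2219380675) = +21.90528726225.

+€21.91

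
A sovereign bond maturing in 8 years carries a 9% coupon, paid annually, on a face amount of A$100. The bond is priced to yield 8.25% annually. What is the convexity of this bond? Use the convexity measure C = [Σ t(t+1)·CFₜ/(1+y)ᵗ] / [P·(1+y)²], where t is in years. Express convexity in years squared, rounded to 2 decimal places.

42.13

With y = 0.0825:
  t   CF        PV=CF/(1+0.0825)^t    t·PV        t(t+1)·PV
  1         9.00         8.3141         8.3141          16.6282
  2         9.00         7.6805        15.3609          46.0827
  3         9.00         7.0951        21.2853          85.1413
  4         9.00         6.5544        26.2175         131.0874
  5         9.00         6.0548        30.2742         181.6453
  6         9.00         5.5934        33.5603         234.9224
  7         9.00         5.1671        36.1697         289.3578
  8       109.00        57.8100       462.4803       4,162.3228
  Σ                    104.2694       633.6624       5,147.1878
P = 104.2694.
Convexity = Σ t(t+1)·PV / [P·(1+y)²] = 5,147.1878 / (104.2694 × 1.171806) = 42.12669.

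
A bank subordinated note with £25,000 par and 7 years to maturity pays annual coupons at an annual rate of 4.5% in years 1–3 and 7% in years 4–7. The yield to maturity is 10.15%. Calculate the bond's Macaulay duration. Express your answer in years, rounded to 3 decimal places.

Periodic yield y = 0.1015. Discount each cash flow and weight by its year:
  t   CF        PV=CF/(1+0.1015)^t    t·PV
  1     1,125.00     1,021.3345     1,021.3345
  2     1,125.00       927.2216     1,854.4431
  3     1,125.00       841.7808     2,525.3424
  4     1,750.00     1,188.7760     4,755.1042
  5     1,750.00     1,079.2338     5,396.1690
  6     1,750.00       979.7856     5,878.7134
  7    26,750.00    13,596.6612    95,176.6284
  Σ                 19,634.7935   116,607.7351
Price P = Σ PV = 19,634.7935.
Macaulay duration = Σ(t·PV) / P = 116,607.7351 / 19,634.7935 = 5.93883 years.

5.939 years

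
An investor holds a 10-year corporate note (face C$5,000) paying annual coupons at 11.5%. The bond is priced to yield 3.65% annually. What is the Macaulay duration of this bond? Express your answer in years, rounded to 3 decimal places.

7.238 years

Periodic yield y = 0.0365. Discount each cash flow and weight by its year:
  t   CF        PV=CF/(1+0.0365)^t    t·PV
  1       575.00       554.7516       554.7516
  2       575.00       535.2162     1,070.4324
  3       575.00       516.3687     1,549.1062
  4       575.00       498.1850     1,992.7399
  5       575.00       480.6416     2,403.2078
  6       575.00       463.7159     2,782.2955
  7       575.00       447.3863     3,131.7042
  8       575.00       431.6318     3,453.0541
  9       575.00       416.4320     3,747.8879
  10    5,575.00     3,895.3977    38,953.9774
  Σ                  8,239.7267    59,639.1568
Price P = Σ PV = 8,239.7267.
Macaulay duration = Σ(t·PV) / P = 59,639.1568 / 8,239.7267 = 7.23800 years.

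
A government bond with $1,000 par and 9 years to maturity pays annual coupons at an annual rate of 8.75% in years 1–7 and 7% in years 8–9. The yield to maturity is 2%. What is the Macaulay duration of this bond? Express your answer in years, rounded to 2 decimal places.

7.07 years

Periodic yield y = 0.02. Discount each cash flow and weight by its year:
  t   CF        PV=CF/(1+0.02)^t    t·PV
  1        87.50        85.7843        85.7843
  2        87.50        84.1023       168.2045
  3        87.50        82.4532       247.3596
  4        87.50        80.8365       323.3459
  5        87.50        79.2514       396.2572
  6        87.50        77.6975       466.1850
  7        87.50        76.1740       533.2181
  8        70.00        59.7443       477.9546
  9     1,070.00       895.3281     8,057.9532
  Σ                  1,521.3717    10,756.2625
Price P = Σ PV = 1,521.3717.
Macaulay duration = Σ(t·PV) / P = 10,756.2625 / 1,521.3717 = 7.07011 years.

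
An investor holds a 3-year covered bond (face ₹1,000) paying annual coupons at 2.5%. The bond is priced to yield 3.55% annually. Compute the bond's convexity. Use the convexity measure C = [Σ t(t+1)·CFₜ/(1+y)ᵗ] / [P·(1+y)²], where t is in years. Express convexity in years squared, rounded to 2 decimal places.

10.82

With y = 0.0355:
  t   CF        PV=CF/(1+0.0355)^t    t·PV        t(t+1)·PV
  1        25.00        24.1429        24.1429          48.2859
  2        25.00        23.3152        46.6305         139.8914
  3     1,025.00       923.1527     2,769.4582      11,077.8327
  Σ                    970.6109     2,840.2316      11,266.0100
P = 970.6109.
Convexity = Σ t(t+1)·PV / [P·(1+y)²] = 11,266.0100 / (970.6109 × 1.072260) = 10.82492.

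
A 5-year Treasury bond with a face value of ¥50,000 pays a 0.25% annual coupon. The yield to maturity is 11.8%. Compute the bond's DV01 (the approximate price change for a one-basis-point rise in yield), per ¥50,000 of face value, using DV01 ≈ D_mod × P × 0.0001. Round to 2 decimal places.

¥12.91

Periodic yield y = 0.118.
  t   CF        PV=CF/(1+0.118)^t    t·PV
  1       125.00       111.8068       111.8068
  2       125.00       100.0061       200.0122
  3       125.00        89.4509       268.3526
  4       125.00        80.0097       320.0389
  5    50,125.00    28,697.5861   143,487.9306
  Σ                 29,078.8596   144,388.1411
P = 29,078.8596; D_Mac = 4.96540 yrs; D_mod = 4.44132 yrs.
DV01 ≈ 4.44132 × 29,078.8596 × 0.0001 = 12.914861.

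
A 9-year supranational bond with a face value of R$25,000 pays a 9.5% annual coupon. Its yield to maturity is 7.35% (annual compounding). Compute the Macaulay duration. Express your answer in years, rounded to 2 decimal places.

Periodic yield y = 0.0735. Discount each cash flow and weight by its year:
  t   CF        PV=CF/(1+0.0735)^t    t·PV
  1     2,375.00     2,212.3894     2,212.3894
  2     2,375.00     2,060.9123     4,121.8246
  3     2,375.00     1,919.8065     5,759.4196
  4     2,375.00     1,788.3619     7,153.4478
  5     2,375.00     1,665.9170     8,329.5852
  6     2,375.00     1,551.8556     9,311.1339
  7     2,375.00     1,445.6038    10,119.2264
  8     2,375.00     1,346.6267    10,773.0137
  9    27,375.00    14,458.9145   130,130.2303
  Σ                 28,450.3878   187,910.2709
Price P = Σ PV = 28,450.3878.
Macaulay duration = Σ(t·PV) / P = 187,910.2709 / 28,450.3878 = 6.60484 years.

6.60 years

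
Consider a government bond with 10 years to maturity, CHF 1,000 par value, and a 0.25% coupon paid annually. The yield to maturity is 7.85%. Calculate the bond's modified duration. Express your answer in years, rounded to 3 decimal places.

Periodic yield y = 0.0785. First find Macaulay duration:
  t   CF        PV=CF/(1+0.0785)^t    t·PV
  1         2.50         2.3180         2.3180
  2         2.50         2.1493         4.2986
  3         2.50         1.9929         5.9786
  4         2.50         1.8478         7.3913
  5         2.50         1.7133         8.5666
  6         2.50         1.5886         9.5317
  7         2.50         1.4730        10.3109
  8         2.50         1.3658        10.9262
  9         2.50         1.2664        11.3973
  10    1,002.50       470.8503     4,708.5034
  Σ                    486.5654     4,779.2226
P = 486.5654; Macaulay duration = 4,779.2226 / 486.5654 = 9.82236 years.
Modified duration = D_Mac / (1 + y) = 9.82236 / 1.0785 = 9.10743 years.

9.107 years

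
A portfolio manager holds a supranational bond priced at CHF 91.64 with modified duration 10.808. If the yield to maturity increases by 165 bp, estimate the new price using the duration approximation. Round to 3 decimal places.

Duration approximation: ΔP/P ≈ -D_mod · Δy = -10.808 × (+0.0165) = -0.178332.
New price ≈ 91.64 × (1 - 0.178332) = 75.29765552.

CHF 75.298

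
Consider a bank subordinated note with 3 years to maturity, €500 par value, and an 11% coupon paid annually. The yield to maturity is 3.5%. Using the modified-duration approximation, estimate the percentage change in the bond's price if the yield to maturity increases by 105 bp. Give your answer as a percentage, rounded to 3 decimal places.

-2.779%

Periodic yield y = 0.035. Modified duration first:
  t   CF        PV=CF/(1+0.035)^t    t·PV
  1        55.00        53.1401        53.1401
  2        55.00        51.3431       102.6862
  3       555.00       500.5782     1,501.7346
  Σ                    605.0614     1,657.5609
P = 605.0614; D_Mac = 2.73949 yrs; D_mod = 2.73949/(1+0.035) = 2.64685 yrs.
ΔP/P ≈ -D_mod · Δy = -2.64685 × (+0.0105) = -0.027792 = -2.7792%.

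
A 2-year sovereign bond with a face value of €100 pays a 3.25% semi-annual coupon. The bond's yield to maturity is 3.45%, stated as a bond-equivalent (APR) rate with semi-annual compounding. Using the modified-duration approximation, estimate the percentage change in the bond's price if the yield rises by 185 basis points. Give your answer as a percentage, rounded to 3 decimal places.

Periodic yield y = 0.01725. Modified duration first:
  t   CF        PV=CF/(1+0.01725)^t    t·PV
  1        1.625         1.5974         1.5974
  2        1.625         1.5704         3.1407
  3        1.625         1.5437         4.6312
  4      101.625        94.9051       379.6206
  Σ                     99.6167       388.9899
P = 99.6167; D_Mac = 3.90487 half-year periods = 1.95243 yrs; D_mod = 1.95243/(1+0.01725) = 1.91933 yrs.
ΔP/P ≈ -D_mod · Δy = -1.91933 × (+0.0185) = -0.035508 = -3.5508%.

-3.551%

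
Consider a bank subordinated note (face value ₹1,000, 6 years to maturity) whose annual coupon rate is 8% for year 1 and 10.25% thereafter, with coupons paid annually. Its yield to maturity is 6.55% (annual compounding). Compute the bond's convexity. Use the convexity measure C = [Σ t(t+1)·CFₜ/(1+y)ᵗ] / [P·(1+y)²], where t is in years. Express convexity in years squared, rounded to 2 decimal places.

28.29

With y = 0.0655:
  t   CF        PV=CF/(1+0.0655)^t    t·PV        t(t+1)·PV
  1        80.00        75.0821        75.0821         150.1642
  2       102.50        90.2853       180.5706         541.7117
  3       102.50        84.7351       254.2054       1,016.8216
  4       102.50        79.5262       318.1047       1,590.5233
  5       102.50        74.6374       373.1871       2,239.1225
  6     1,102.50       753.4560     4,520.7358      31,645.1504
  Σ                  1,157.7221     5,721.8856      37,183.4937
P = 1,157.7221.
Convexity = Σ t(t+1)·PV / [P·(1+y)²] = 37,183.4937 / (1,157.7221 × 1.135290) = 28.29039.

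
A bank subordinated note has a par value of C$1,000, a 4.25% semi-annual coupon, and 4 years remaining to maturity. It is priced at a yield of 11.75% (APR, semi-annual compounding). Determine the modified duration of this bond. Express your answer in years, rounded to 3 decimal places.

Periodic yield y = 0.05875. First find Macaulay duration:
  t   CF        PV=CF/(1+0.05875)^t    t·PV
  1        21.25        20.0708        20.0708
  2        21.25        18.9571        37.9142
  3        21.25        17.9052        53.7155
  4        21.25        16.9116        67.6465
  5        21.25        15.9732        79.8660
  6        21.25        15.0868        90.5211
  7        21.25        14.2497        99.7477
  8     1,021.25       646.8219     5,174.5748
  Σ                    765.9763     5,624.0567
P = 765.9763; Macaulay duration = 5,624.0567 / 765.9763 = 7.34234 half-year periods = 3.67117 years.
Modified duration = D_Mac / (1 + y) = 3.67117 / 1.05875 = 3.46746 years.

3.467 years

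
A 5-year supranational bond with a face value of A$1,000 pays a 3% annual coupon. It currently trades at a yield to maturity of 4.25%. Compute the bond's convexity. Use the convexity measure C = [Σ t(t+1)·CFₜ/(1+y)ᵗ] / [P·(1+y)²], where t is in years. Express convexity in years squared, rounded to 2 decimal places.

25.46

With y = 0.0425:
  t   CF        PV=CF/(1+0.0425)^t    t·PV        t(t+1)·PV
  1        30.00        28.7770        28.7770          57.5540
  2        30.00        27.6038        55.2076         165.6229
  3        30.00        26.4785        79.4354         317.7418
  4        30.00        25.3990       101.5961         507.9804
  5     1,030.00       836.4826     4,182.4130      25,094.4777
  Σ                    944.7409     4,447.4291      26,143.3768
P = 944.7409.
Convexity = Σ t(t+1)·PV / [P·(1+y)²] = 26,143.3768 / (944.7409 × 1.086806) = 25.46225.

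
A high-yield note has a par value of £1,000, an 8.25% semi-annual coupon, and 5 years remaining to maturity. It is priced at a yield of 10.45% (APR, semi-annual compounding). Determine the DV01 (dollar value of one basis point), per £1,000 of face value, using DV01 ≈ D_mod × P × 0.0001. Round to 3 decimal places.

£0.362

Periodic yield y = 0.05225.
  t   CF        PV=CF/(1+0.05225)^t    t·PV
  1        41.25        39.2017        39.2017
  2        41.25        37.2551        74.5103
  3        41.25        35.4052       106.2156
  4        41.25        33.6471       134.5886
  5        41.25        31.9764       159.8819
  6        41.25        30.3886       182.3315
  7        41.25        28.8796       202.1573
  8        41.25        27.4456       219.5647
  9        41.25        26.0828       234.7448
  10    1,041.25       625.6993     6,256.9930
  Σ                    915.9814     7,610.1894
P = 915.9814; D_Mac = 8.30824 half-year periods = 4.15412 yrs; D_mod = 3.94784 yrs.
DV01 ≈ 3.94784 × 915.9814 × 0.0001 = 0.361615.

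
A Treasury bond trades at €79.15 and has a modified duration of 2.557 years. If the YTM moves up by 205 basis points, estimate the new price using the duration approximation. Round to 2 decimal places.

€75.00

Duration approximation: ΔP/P ≈ -D_mod · Δy = -2.557 × (+0.0205) = -0.0524185.
New price ≈ 79.15 × (1 - 0.0524185) = 75.001075725.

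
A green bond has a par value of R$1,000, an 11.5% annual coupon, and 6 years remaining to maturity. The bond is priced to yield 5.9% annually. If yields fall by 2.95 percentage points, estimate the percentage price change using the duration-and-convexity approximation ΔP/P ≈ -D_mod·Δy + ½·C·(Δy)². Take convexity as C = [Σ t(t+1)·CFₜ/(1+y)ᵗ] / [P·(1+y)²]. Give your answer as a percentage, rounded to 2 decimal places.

With y = 0.059:
  t   CF        PV=CF/(1+0.059)^t    t·PV        t(t+1)·PV
  1       115.00       108.5930       108.5930         217.1860
  2       115.00       102.5430       205.0860         615.2579
  3       115.00        96.8300       290.4900       1,161.9601
  4       115.00        91.4353       365.7413       1,828.7064
  5       115.00        86.3412       431.7060       2,590.2358
  6     1,115.00       790.4950     4,742.9698      33,200.7884
  Σ                  1,276.2375     6,144.5860      39,614.1346
P = 1,276.2375; D_Mac = 4.81461 yrs; D_mod = 4.54637 yrs; C = 27.67749.
Duration effect: -4.54637 × (-0.0295) = +0.134118
Convexity effect: 0.5 × 27.67749 × (-0.0295)² = +0.0120432
ΔP/P ≈ +0.134118 + 0.0120432 = +0.146161 = +14.6161%.

+14.62%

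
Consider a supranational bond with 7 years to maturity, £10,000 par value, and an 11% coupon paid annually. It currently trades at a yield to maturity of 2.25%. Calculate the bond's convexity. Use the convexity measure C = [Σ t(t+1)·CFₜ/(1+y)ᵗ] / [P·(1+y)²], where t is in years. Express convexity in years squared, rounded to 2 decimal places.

39.39

With y = 0.0225:
  t   CF        PV=CF/(1+0.0225)^t    t·PV        t(t+1)·PV
  1     1,100.00     1,075.7946     1,075.7946       2,151.5892
  2     1,100.00     1,052.1219     2,104.2438       6,312.7313
  3     1,100.00     1,028.9701     3,086.9102      12,347.6406
  4     1,100.00     1,006.3277     4,025.3107      20,126.5536
  5     1,100.00       984.1835     4,920.9177      29,525.5065
  6     1,100.00       962.5267     5,775.1602      40,426.1214
  7    11,100.00     9,499.0410    66,493.2870     531,946.2958
  Σ                 15,608.9655    87,481.6242     642,836.4384
P = 15,608.9655.
Convexity = Σ t(t+1)·PV / [P·(1+y)²] = 642,836.4384 / (15,608.9655 × 1.045506) = 39.39125.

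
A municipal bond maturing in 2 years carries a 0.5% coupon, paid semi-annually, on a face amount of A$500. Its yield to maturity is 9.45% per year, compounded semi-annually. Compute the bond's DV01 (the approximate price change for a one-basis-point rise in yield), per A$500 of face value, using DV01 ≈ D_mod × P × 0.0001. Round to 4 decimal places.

Periodic yield y = 0.04725.
  t   CF        PV=CF/(1+0.04725)^t    t·PV
  1         1.25         1.1936         1.1936
  2         1.25         1.1397         2.2795
  3         1.25         1.0883         3.2650
  4       501.25       416.7282     1,666.9129
  Σ                    420.1499     1,673.6510
P = 420.1499; D_Mac = 3.98346 half-year periods = 1.99173 yrs; D_mod = 1.90187 yrs.
DV01 ≈ 1.90187 × 420.1499 × 0.0001 = 0.079907.

A$0.0799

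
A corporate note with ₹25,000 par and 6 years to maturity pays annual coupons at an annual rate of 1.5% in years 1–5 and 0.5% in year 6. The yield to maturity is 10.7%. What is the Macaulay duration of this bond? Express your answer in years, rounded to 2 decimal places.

5.70 years

Periodic yield y = 0.107. Discount each cash flow and weight by its year:
  t   CF        PV=CF/(1+0.107)^t    t·PV
  1       375.00       338.7534       338.7534
  2       375.00       306.0103       612.0206
  3       375.00       276.4321       829.2962
  4       375.00       249.7128       998.8512
  5       375.00       225.5761     1,127.8807
  6    25,125.00    13,652.7565    81,916.5391
  Σ                 15,049.2412    85,823.3411
Price P = Σ PV = 15,049.2412.
Macaulay duration = Σ(t·PV) / P = 85,823.3411 / 15,049.2412 = 5.70284 years.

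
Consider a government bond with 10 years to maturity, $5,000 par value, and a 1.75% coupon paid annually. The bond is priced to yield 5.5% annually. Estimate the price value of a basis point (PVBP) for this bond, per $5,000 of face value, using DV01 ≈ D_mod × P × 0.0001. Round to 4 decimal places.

Periodic yield y = 0.055.
  t   CF        PV=CF/(1+0.055)^t    t·PV
  1        87.50        82.9384        82.9384
  2        87.50        78.6146       157.2292
  3        87.50        74.5162       223.5486
  4        87.50        70.6315       282.5259
  5        87.50        66.9493       334.7463
  6        87.50        63.4590       380.7541
  7        87.50        60.1507       421.0550
  8        87.50        57.0149       456.1192
  9        87.50        54.0426       486.3830
  10    5,087.50     2,978.3781    29,783.7807
  Σ                  3,586.6952    32,609.0804
P = 3,586.6952; D_Mac = 9.09168 yrs; D_mod = 8.61771 yrs.
DV01 ≈ 8.61771 × 3,586.6952 × 0.0001 = 3.090908.

$3.0909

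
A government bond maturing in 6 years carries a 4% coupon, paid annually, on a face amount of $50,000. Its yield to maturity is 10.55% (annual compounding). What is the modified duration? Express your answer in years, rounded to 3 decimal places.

Periodic yield y = 0.1055. First find Macaulay duration:
  t   CF        PV=CF/(1+0.1055)^t    t·PV
  1     2,000.00     1,809.1361     1,809.1361
  2     2,000.00     1,636.4868     3,272.9736
  3     2,000.00     1,480.3137     4,440.9411
  4     2,000.00     1,339.0445     5,356.1780
  5     2,000.00     1,211.2569     6,056.2845
  6    52,000.00    28,487.2720   170,923.6319
  Σ                 35,963.5100   191,859.1451
P = 35,963.5100; Macaulay duration = 191,859.1451 / 35,963.5100 = 5.33483 years.
Modified duration = D_Mac / (1 + y) = 5.33483 / 1.1055 = 4.82572 years.

4.826 years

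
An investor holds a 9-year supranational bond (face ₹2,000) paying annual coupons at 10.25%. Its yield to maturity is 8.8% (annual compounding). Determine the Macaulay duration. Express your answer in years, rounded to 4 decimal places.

6.4043 years

Periodic yield y = 0.088. Discount each cash flow and weight by its year:
  t   CF        PV=CF/(1+0.088)^t    t·PV
  1       205.00       188.4191       188.4191
  2       205.00       173.1793       346.3587
  3       205.00       159.1722       477.5166
  4       205.00       146.2980       585.1919
  5       205.00       134.4650       672.3252
  6       205.00       123.5892       741.5351
  7       205.00       113.5930       795.1510
  8       205.00       104.4053       835.2427
  9     2,205.00     1,032.1636     9,289.4723
  Σ                  2,175.2848    13,931.2126
Price P = Σ PV = 2,175.2848.
Macaulay duration = Σ(t·PV) / P = 13,931.2126 / 2,175.2848 = 6.40432 years.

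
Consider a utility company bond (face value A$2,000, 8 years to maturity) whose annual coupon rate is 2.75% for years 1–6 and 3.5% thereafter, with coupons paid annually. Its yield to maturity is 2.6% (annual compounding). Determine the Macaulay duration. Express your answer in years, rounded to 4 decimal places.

7.2963 years

Periodic yield y = 0.026. Discount each cash flow and weight by its year:
  t   CF        PV=CF/(1+0.026)^t    t·PV
  1        55.00        53.6062        53.6062
  2        55.00        52.2478       104.4956
  3        55.00        50.9238       152.7713
  4        55.00        49.6333       198.5332
  5        55.00        48.3755       241.8777
  6        55.00        47.1497       282.8979
  7        70.00        58.4880       409.4158
  8     2,070.00     1,685.7434    13,485.9469
  Σ                  2,046.1677    14,929.5448
Price P = Σ PV = 2,046.1677.
Macaulay duration = Σ(t·PV) / P = 14,929.5448 / 2,046.1677 = 7.29634 years.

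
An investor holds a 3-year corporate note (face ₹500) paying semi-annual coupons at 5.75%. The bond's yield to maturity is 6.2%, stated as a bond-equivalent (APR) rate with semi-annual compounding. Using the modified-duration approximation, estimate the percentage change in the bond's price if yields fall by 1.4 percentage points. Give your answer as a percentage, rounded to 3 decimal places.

+3.797%

Periodic yield y = 0.031. Modified duration first:
  t   CF        PV=CF/(1+0.031)^t    t·PV
  1       14.375        13.9428        13.9428
  2       14.375        13.5235        27.0471
  3       14.375        13.1169        39.3508
  4       14.375        12.7225        50.8901
  5       14.375        12.3400        61.6999
  6      514.375       428.2801     2,569.6804
  Σ                    493.9258     2,762.6110
P = 493.9258; D_Mac = 5.59317 half-year periods = 2.79659 yrs; D_mod = 2.79659/(1+0.031) = 2.71250 yrs.
ΔP/P ≈ -D_mod · Δy = -2.71250 × (-0.014) = +0.037975 = +3.7975%.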